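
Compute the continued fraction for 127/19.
[6; 1, 2, 6]

Euclidean algorithm steps:
127 = 6 × 19 + 13
19 = 1 × 13 + 6
13 = 2 × 6 + 1
6 = 6 × 1 + 0
Continued fraction: [6; 1, 2, 6]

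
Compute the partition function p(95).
104651419

p(n) counts ways to write n as a sum of positive integers (order ignored).
Euler's pentagonal recurrence: p(k) = p(k-1) + p(k-2) - p(k-5) - p(k-7) + p(k-12) + p(k-15) - ... (offsets j(3j∓1)/2, signs ++--, p(0)=1, p(<0)=0).
DP table for k = 0..94: p(0)=1, p(1)=1, p(2)=2, p(3)=3, p(4)=5, p(5)=7, p(6)=11, p(7)=15, p(8)=22, p(9)=30, p(10)=42, p(11)=56, p(12)=77, p(13)=101, p(14)=135, p(15)=176, p(16)=231, p(17)=297, p(18)=385, p(19)=490, p(20)=627, p(21)=792, p(22)=1002, p(23)=1255, p(24)=1575, p(25)=1958, p(26)=2436, p(27)=3010, p(28)=3718, p(29)=4565, p(30)=5604, p(31)=6842, p(32)=8349, p(33)=10143, p(34)=12310, p(35)=14883, p(36)=17977, p(37)=21637, p(38)=26015, p(39)=31185, p(40)=37338, p(41)=44583, p(42)=53174, p(43)=63261, p(44)=75175, p(45)=89134, p(46)=105558, p(47)=124754, p(48)=147273, p(49)=173525, p(50)=204226, p(51)=239943, p(52)=281589, p(53)=329931, p(54)=386155, p(55)=451276, p(56)=526823, p(57)=614154, p(58)=715220, p(59)=831820, p(60)=966467, p(61)=1121505, p(62)=1300156, p(63)=1505499, p(64)=1741630, p(65)=2012558, p(66)=2323520, p(67)=2679689, p(68)=3087735, p(69)=3554345, p(70)=4087968, p(71)=4697205, p(72)=5392783, p(73)=6185689, p(74)=7089500, p(75)=8118264, p(76)=9289091, p(77)=10619863, p(78)=12132164, p(79)=13848650, p(80)=15796476, p(81)=18004327, p(82)=20506255, p(83)=23338469, p(84)=26543660, p(85)=30167357, p(86)=34262962, p(87)=38887673, p(88)=44108109, p(89)=49995925, p(90)=56634173, p(91)=64112359, p(92)=72533807, p(93)=82010177, p(94)=92669720.
Final step: p(95) = p(94) + p(93) - p(90) - p(88) + p(83) + p(80) - p(73) - p(69) + p(60) + p(55) - p(44) - p(38) + p(25) + p(18) - p(3)
= 92669720 + 82010177 - 56634173 - 44108109 + 23338469 + 15796476 - 6185689 - 3554345 + 966467 + 451276 - 75175 - 26015 + 1958 + 385 - 3
= 104651419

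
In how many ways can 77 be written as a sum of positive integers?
10619863

p(n) counts ways to write n as a sum of positive integers (order ignored).
Euler's pentagonal recurrence: p(k) = p(k-1) + p(k-2) - p(k-5) - p(k-7) + p(k-12) + p(k-15) - ... (offsets j(3j∓1)/2, signs ++--, p(0)=1, p(<0)=0).
DP table for k = 0..76: p(0)=1, p(1)=1, p(2)=2, p(3)=3, p(4)=5, p(5)=7, p(6)=11, p(7)=15, p(8)=22, p(9)=30, p(10)=42, p(11)=56, p(12)=77, p(13)=101, p(14)=135, p(15)=176, p(16)=231, p(17)=297, p(18)=385, p(19)=490, p(20)=627, p(21)=792, p(22)=1002, p(23)=1255, p(24)=1575, p(25)=1958, p(26)=2436, p(27)=3010, p(28)=3718, p(29)=4565, p(30)=5604, p(31)=6842, p(32)=8349, p(33)=10143, p(34)=12310, p(35)=14883, p(36)=17977, p(37)=21637, p(38)=26015, p(39)=31185, p(40)=37338, p(41)=44583, p(42)=53174, p(43)=63261, p(44)=75175, p(45)=89134, p(46)=105558, p(47)=124754, p(48)=147273, p(49)=173525, p(50)=204226, p(51)=239943, p(52)=281589, p(53)=329931, p(54)=386155, p(55)=451276, p(56)=526823, p(57)=614154, p(58)=715220, p(59)=831820, p(60)=966467, p(61)=1121505, p(62)=1300156, p(63)=1505499, p(64)=1741630, p(65)=2012558, p(66)=2323520, p(67)=2679689, p(68)=3087735, p(69)=3554345, p(70)=4087968, p(71)=4697205, p(72)=5392783, p(73)=6185689, p(74)=7089500, p(75)=8118264, p(76)=9289091.
Final step: p(77) = p(76) + p(75) - p(72) - p(70) + p(65) + p(62) - p(55) - p(51) + p(42) + p(37) - p(26) - p(20) + p(7) + p(0)
= 9289091 + 8118264 - 5392783 - 4087968 + 2012558 + 1300156 - 451276 - 239943 + 53174 + 21637 - 2436 - 627 + 15 + 1
= 10619863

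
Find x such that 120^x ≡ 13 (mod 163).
93

Baby-step giant-step with step n = ⌈√163⌉ = 13.
Baby steps 120^j mod 163 (j:value) for j=0..12: 0:1, 1:120, 2:56, 3:37, 4:39, 5:116, 6:65, 7:139, 8:54, 9:123, 10:90, 11:42, 12:150.
Giant-step multiplier: 120^(-13) ≡ 120^(162-13) = 120^149 ≡ 7 (mod 163).
Giant steps γ_i = 13·7^i mod 163: γ_0=13, γ_1=91, γ_2=148, γ_3=58, γ_4=80, γ_5=71, γ_6=8, γ_7=56 (in table at j=2).
x = i·n + j = 7·13 + 2 = 93.
Check: 120^93 ≡ 13 (mod 163).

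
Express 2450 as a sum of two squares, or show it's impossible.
7² + 49² (a=7, b=49)

Factorization: 2450 = 2 × 5^2 × 7^2
By Fermat: n is sum of two squares iff every prime p ≡ 3 (mod 4) appears to even power.
All primes ≡ 3 (mod 4) appear to even power.
Search a = 0, 1, 2, … for 2450 - a² a perfect square: first hit at a = 7: 2450 - 49 = 2401 = 49².
2450 = 7² + 49² = 49 + 2401 ✓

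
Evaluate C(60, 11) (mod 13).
0

Using Lucas' theorem:
Write n=60 and k=11 in base 13:
n in base 13: [4, 8]
k in base 13: [0, 11]
C(60,11) mod 13 = ∏ C(n_i, k_i) mod 13
Digit binomials (mod 13): C(4,0) = 1; C(8,11) = 0 (k_i > n_i)
Product: 1 × 0 = 0 ≡ 0 (mod 13)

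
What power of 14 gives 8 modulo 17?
10

Baby-step giant-step with step n = ⌈√17⌉ = 5.
Baby steps 14^j mod 17 (j:value) for j=0..4: 0:1, 1:14, 2:9, 3:7, 4:13.
Giant-step multiplier: 14^(-5) ≡ 14^(16-5) = 14^11 ≡ 10 (mod 17).
Giant steps γ_i = 8·10^i mod 17: γ_0=8, γ_1=12, γ_2=1 (in table at j=0).
x = i·n + j = 2·5 + 0 = 10.
Check: 14^10 ≡ 8 (mod 17).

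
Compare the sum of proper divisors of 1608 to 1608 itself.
abundant

Proper divisors of 1608: sum = 1 + 2 + 3 + 4 + 6 + 8 + 12 + 24 + 67 + 134 + 201 + 268 + 402 + 536 + 804 = 2472
Since 2472 > 1608, 1608 is abundant.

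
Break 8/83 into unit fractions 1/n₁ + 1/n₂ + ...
1/11 + 1/183 + 1/83540 + 1/13957779660

Greedy algorithm:
8/83: ceiling(83/8) = 11, use 1/11
5/913: ceiling(913/5) = 183, use 1/183
2/167079: ceiling(167079/2) = 83540, use 1/83540
1/13957779660: ceiling(13957779660/1) = 13957779660, use 1/13957779660
Result: 8/83 = 1/11 + 1/183 + 1/83540 + 1/13957779660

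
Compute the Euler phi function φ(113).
112

113 = 113
φ(n) = n × ∏(1 - 1/p) for each prime p dividing n
φ(113) = 113 × (1 - 1/113) = 112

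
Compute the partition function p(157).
80630964769

p(n) counts ways to write n as a sum of positive integers (order ignored).
Euler's pentagonal recurrence: p(k) = p(k-1) + p(k-2) - p(k-5) - p(k-7) + p(k-12) + p(k-15) - ... (offsets j(3j∓1)/2, signs ++--, p(0)=1, p(<0)=0).
DP table for k = 0..156: p(0)=1, p(1)=1, p(2)=2, p(3)=3, p(4)=5, p(5)=7, p(6)=11, p(7)=15, p(8)=22, p(9)=30, p(10)=42, p(11)=56, p(12)=77, p(13)=101, p(14)=135, p(15)=176, p(16)=231, p(17)=297, p(18)=385, p(19)=490, p(20)=627, p(21)=792, p(22)=1002, p(23)=1255, p(24)=1575, p(25)=1958, p(26)=2436, p(27)=3010, p(28)=3718, p(29)=4565, p(30)=5604, p(31)=6842, p(32)=8349, p(33)=10143, p(34)=12310, p(35)=14883, p(36)=17977, p(37)=21637, p(38)=26015, p(39)=31185, p(40)=37338, p(41)=44583, p(42)=53174, p(43)=63261, p(44)=75175, p(45)=89134, p(46)=105558, p(47)=124754, p(48)=147273, p(49)=173525, p(50)=204226, p(51)=239943, p(52)=281589, p(53)=329931, p(54)=386155, p(55)=451276, p(56)=526823, p(57)=614154, p(58)=715220, p(59)=831820, p(60)=966467, p(61)=1121505, p(62)=1300156, p(63)=1505499, p(64)=1741630, p(65)=2012558, p(66)=2323520, p(67)=2679689, p(68)=3087735, p(69)=3554345, p(70)=4087968, p(71)=4697205, p(72)=5392783, p(73)=6185689, p(74)=7089500, p(75)=8118264, p(76)=9289091, p(77)=10619863, p(78)=12132164, p(79)=13848650, p(80)=15796476, p(81)=18004327, p(82)=20506255, p(83)=23338469, p(84)=26543660, p(85)=30167357, p(86)=34262962, p(87)=38887673, p(88)=44108109, p(89)=49995925, p(90)=56634173, p(91)=64112359, p(92)=72533807, p(93)=82010177, p(94)=92669720, p(95)=104651419, p(96)=118114304, p(97)=133230930, p(98)=150198136, p(99)=169229875, p(100)=190569292, p(101)=214481126, p(102)=241265379, p(103)=271248950, p(104)=304801365, p(105)=342325709, p(106)=384276336, p(107)=431149389, p(108)=483502844, p(109)=541946240, p(110)=607163746, p(111)=679903203, p(112)=761002156, p(113)=851376628, p(114)=952050665, p(115)=1064144451, p(116)=1188908248, p(117)=1327710076, p(118)=1482074143, p(119)=1653668665, p(120)=1844349560, p(121)=2056148051, p(122)=2291320912, p(123)=2552338241, p(124)=2841940500, p(125)=3163127352, p(126)=3519222692, p(127)=3913864295, p(128)=4351078600, p(129)=4835271870, p(130)=5371315400, p(131)=5964539504, p(132)=6620830889, p(133)=7346629512, p(134)=8149040695, p(135)=9035836076, p(136)=10015581680, p(137)=11097645016, p(138)=12292341831, p(139)=13610949895, p(140)=15065878135, p(141)=16670689208, p(142)=18440293320, p(143)=20390982757, p(144)=22540654445, p(145)=24908858009, p(146)=27517052599, p(147)=30388671978, p(148)=33549419497, p(149)=37027355200, p(150)=40853235313, p(151)=45060624582, p(152)=49686288421, p(153)=54770336324, p(154)=60356673280, p(155)=66493182097, p(156)=73232243759.
Final step: p(157) = p(156) + p(155) - p(152) - p(150) + p(145) + p(142) - p(135) - p(131) + p(122) + p(117) - p(106) - p(100) + p(87) + p(80) - p(65) - p(57) + p(40) + p(31) - p(12) - p(2)
= 73232243759 + 66493182097 - 49686288421 - 40853235313 + 24908858009 + 18440293320 - 9035836076 - 5964539504 + 2291320912 + 1327710076 - 384276336 - 190569292 + 38887673 + 15796476 - 2012558 - 614154 + 37338 + 6842 - 77 - 2
= 80630964769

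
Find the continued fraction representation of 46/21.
[2; 5, 4]

Euclidean algorithm steps:
46 = 2 × 21 + 4
21 = 5 × 4 + 1
4 = 4 × 1 + 0
Continued fraction: [2; 5, 4]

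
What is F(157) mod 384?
329

Matrix identity: Q^n = [[F_(n+1), F_n], [F_n, F_(n-1)]] with Q = [[1,1],[1,0]].
n = 157 = 10011101₂. Square-and-multiply, entries mod 384:
Q^1 = [[1,1],[1,0]]
Q^2 = (Q^1)² = [[2,1],[1,1]]
Q^4 = (Q^2)² = [[5,3],[3,2]]
Q^9 = (Q^4)²·Q = [[55,34],[34,21]]
Q^19 = (Q^9)²·Q = [[237,341],[341,280]]
Q^39 = (Q^19)²·Q = [[75,34],[34,41]]
Q^78 = (Q^39)² = [[253,104],[104,149]]
Q^157 = (Q^78)²·Q = [[281,329],[329,336]]
F_157 mod 384 = Q^157[0][1] = 329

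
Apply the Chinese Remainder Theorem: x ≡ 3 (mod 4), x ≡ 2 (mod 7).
23

Using Chinese Remainder Theorem:
M = 4 × 7 = 28
M1 = 7, M2 = 4
y1 = 7^(-1) mod 4 = 3
y2 = 4^(-1) mod 7 = 2
x = (3×7×3 + 2×4×2) mod 28 = 23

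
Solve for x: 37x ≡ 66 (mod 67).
x ≡ 38 (mod 67)

gcd(37, 67) = 1, which divides 66, so solutions exist.
Find 37^(-1) mod 67 by the extended Euclidean algorithm:
67 = 1 × 37 + 30  ⟹  30 = (1)·67 + (-1)·37
37 = 1 × 30 + 7  ⟹  7 = (-1)·67 + (2)·37
30 = 4 × 7 + 2  ⟹  2 = (5)·67 + (-9)·37
7 = 3 × 2 + 1  ⟹  1 = (-16)·67 + (29)·37
So (29)·37 ≡ 1 (mod 67), i.e. 37^(-1) ≡ 29 (mod 67).
x ≡ 29 × 66 = 1914 ≡ 38 (mod 67).
Check: 37 × 38 = 1406 ≡ 66 (mod 67).
Unique solution: x ≡ 38 (mod 67)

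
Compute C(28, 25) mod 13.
0

Using Lucas' theorem:
Write n=28 and k=25 in base 13:
n in base 13: [2, 2]
k in base 13: [1, 12]
C(28,25) mod 13 = ∏ C(n_i, k_i) mod 13
Digit binomials (mod 13): C(2,1) = 2; C(2,12) = 0 (k_i > n_i)
Product: 2 × 0 = 0 ≡ 0 (mod 13)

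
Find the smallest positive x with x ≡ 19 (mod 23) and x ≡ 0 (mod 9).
180

Using Chinese Remainder Theorem:
M = 23 × 9 = 207
M1 = 9, M2 = 23
y1 = 9^(-1) mod 23 = 18
y2 = 23^(-1) mod 9 = 2
x = (19×9×18 + 0×23×2) mod 207 = 180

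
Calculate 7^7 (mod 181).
174

Repeated squaring. Binary of 7 = 111.
7^1 ≡ 7 (mod 181); 7^2 ≡ 49 (mod 181); 7^4 ≡ 48 (mod 181)
7^7 = 7^1 × 7^2 × 7^4 ≡ 174 (mod 181)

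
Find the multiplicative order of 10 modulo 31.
15

31 is prime, so ord(10) divides φ(31) = 30.
Divisors of 30: 1, 2, 3, 5, 6, 10, 15, 30.
Repeated squaring: 10^1 ≡ 10, 10^2 ≡ 7, 10^4 ≡ 18, 10^8 ≡ 14, 10^16 ≡ 10 (mod 31).
Test 10^d mod 31 for each divisor d in increasing order:
10^1 ≡ 10
10^2 ≡ 7
10^3 = 10^2·10^1 ≡ 8
10^5 = 10^4·10^1 ≡ 25
10^6 = 10^4·10^2 ≡ 2
10^10 = 10^8·10^2 ≡ 5
10^15 = 10^8·10^4·10^2·10^1 ≡ 1  ← first divisor giving 1
The order is 15.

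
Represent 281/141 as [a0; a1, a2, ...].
[1; 1, 140]

Euclidean algorithm steps:
281 = 1 × 141 + 140
141 = 1 × 140 + 1
140 = 140 × 1 + 0
Continued fraction: [1; 1, 140]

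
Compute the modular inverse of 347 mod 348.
347

gcd(347, 348) = 1, so the inverse exists.
Extended Euclidean algorithm on (348, 347):
348 = 1 × 347 + 1  ⟹  1 = (1)·348 + (-1)·347
So (-1)·347 ≡ 1 (mod 348), i.e. 347^(-1) ≡ -1 ≡ 347 (mod 348).
Check: 347 × 347 = 120409 ≡ 1 (mod 348)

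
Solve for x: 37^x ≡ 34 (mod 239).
142

Baby-step giant-step with step n = ⌈√239⌉ = 16.
Baby steps 37^j mod 239 (j:value) for j=0..15: 0:1, 1:37, 2:174, 3:224, 4:162, 5:19, 6:225, 7:199, 8:193, 9:210, 10:122, 11:212, 12:196, 13:82, 14:166, 15:167.
Giant-step multiplier: 37^(-16) ≡ 37^(238-16) = 37^222 ≡ 198 (mod 239).
Giant steps γ_i = 34·198^i mod 239: γ_0=34, γ_1=40, γ_2=33, γ_3=81, γ_4=25, γ_5=170, γ_6=200, γ_7=165, γ_8=166 (in table at j=14).
x = i·n + j = 8·16 + 14 = 142.
Check: 37^142 ≡ 34 (mod 239).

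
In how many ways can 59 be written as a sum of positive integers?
831820

p(n) counts ways to write n as a sum of positive integers (order ignored).
Euler's pentagonal recurrence: p(k) = p(k-1) + p(k-2) - p(k-5) - p(k-7) + p(k-12) + p(k-15) - ... (offsets j(3j∓1)/2, signs ++--, p(0)=1, p(<0)=0).
DP table for k = 0..58: p(0)=1, p(1)=1, p(2)=2, p(3)=3, p(4)=5, p(5)=7, p(6)=11, p(7)=15, p(8)=22, p(9)=30, p(10)=42, p(11)=56, p(12)=77, p(13)=101, p(14)=135, p(15)=176, p(16)=231, p(17)=297, p(18)=385, p(19)=490, p(20)=627, p(21)=792, p(22)=1002, p(23)=1255, p(24)=1575, p(25)=1958, p(26)=2436, p(27)=3010, p(28)=3718, p(29)=4565, p(30)=5604, p(31)=6842, p(32)=8349, p(33)=10143, p(34)=12310, p(35)=14883, p(36)=17977, p(37)=21637, p(38)=26015, p(39)=31185, p(40)=37338, p(41)=44583, p(42)=53174, p(43)=63261, p(44)=75175, p(45)=89134, p(46)=105558, p(47)=124754, p(48)=147273, p(49)=173525, p(50)=204226, p(51)=239943, p(52)=281589, p(53)=329931, p(54)=386155, p(55)=451276, p(56)=526823, p(57)=614154, p(58)=715220.
Final step: p(59) = p(58) + p(57) - p(54) - p(52) + p(47) + p(44) - p(37) - p(33) + p(24) + p(19) - p(8) - p(2)
= 715220 + 614154 - 386155 - 281589 + 124754 + 75175 - 21637 - 10143 + 1575 + 490 - 22 - 2
= 831820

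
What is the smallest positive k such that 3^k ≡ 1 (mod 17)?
16

17 is prime, so ord(3) divides φ(17) = 16.
Divisors of 16: 1, 2, 4, 8, 16.
Repeated squaring: 3^1 ≡ 3, 3^2 ≡ 9, 3^4 ≡ 13, 3^8 ≡ 16, 3^16 ≡ 1 (mod 17).
Test 3^d mod 17 for each divisor d in increasing order:
3^1 ≡ 3
3^2 ≡ 9
3^4 ≡ 13
3^8 ≡ 16
3^16 ≡ 1  ← first divisor giving 1
The order is 16.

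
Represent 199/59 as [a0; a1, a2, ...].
[3; 2, 1, 2, 7]

Euclidean algorithm steps:
199 = 3 × 59 + 22
59 = 2 × 22 + 15
22 = 1 × 15 + 7
15 = 2 × 7 + 1
7 = 7 × 1 + 0
Continued fraction: [3; 2, 1, 2, 7]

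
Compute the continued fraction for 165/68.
[2; 2, 2, 1, 9]

Euclidean algorithm steps:
165 = 2 × 68 + 29
68 = 2 × 29 + 10
29 = 2 × 10 + 9
10 = 1 × 9 + 1
9 = 9 × 1 + 0
Continued fraction: [2; 2, 2, 1, 9]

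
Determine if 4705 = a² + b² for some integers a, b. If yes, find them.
9² + 68² (a=9, b=68)

Factorization: 4705 = 5 × 941
By Fermat: n is sum of two squares iff every prime p ≡ 3 (mod 4) appears to even power.
All primes ≡ 3 (mod 4) appear to even power.
Search a = 0, 1, 2, … for 4705 - a² a perfect square: first hit at a = 9: 4705 - 81 = 4624 = 68².
4705 = 9² + 68² = 81 + 4624 ✓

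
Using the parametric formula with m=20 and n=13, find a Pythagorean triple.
(231, 520, 569)

Euclid's formula: a = m² - n², b = 2mn, c = m² + n²
m = 20, n = 13
a = 20² - 13² = 400 - 169 = 231
b = 2 × 20 × 13 = 520
c = 20² + 13² = 400 + 169 = 569
Verification: 231² + 520² = 53361 + 270400 = 323761 = 569² ✓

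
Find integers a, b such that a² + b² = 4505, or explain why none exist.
4² + 67² (a=4, b=67)

Factorization: 4505 = 5 × 17 × 53
By Fermat: n is sum of two squares iff every prime p ≡ 3 (mod 4) appears to even power.
All primes ≡ 3 (mod 4) appear to even power.
Search a = 0, 1, 2, … for 4505 - a² a perfect square: first hit at a = 4: 4505 - 16 = 4489 = 67².
4505 = 4² + 67² = 16 + 4489 ✓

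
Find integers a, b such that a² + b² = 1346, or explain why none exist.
11² + 35² (a=11, b=35)

Factorization: 1346 = 2 × 673
By Fermat: n is sum of two squares iff every prime p ≡ 3 (mod 4) appears to even power.
All primes ≡ 3 (mod 4) appear to even power.
Search a = 0, 1, 2, … for 1346 - a² a perfect square: first hit at a = 11: 1346 - 121 = 1225 = 35².
1346 = 11² + 35² = 121 + 1225 ✓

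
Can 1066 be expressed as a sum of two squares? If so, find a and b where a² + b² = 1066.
15² + 29² (a=15, b=29)

Factorization: 1066 = 2 × 13 × 41
By Fermat: n is sum of two squares iff every prime p ≡ 3 (mod 4) appears to even power.
All primes ≡ 3 (mod 4) appear to even power.
Search a = 0, 1, 2, … for 1066 - a² a perfect square: first hit at a = 15: 1066 - 225 = 841 = 29².
1066 = 15² + 29² = 225 + 841 ✓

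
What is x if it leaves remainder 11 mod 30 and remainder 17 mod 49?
311

Using Chinese Remainder Theorem:
M = 30 × 49 = 1470
M1 = 49, M2 = 30
y1 = 49^(-1) mod 30 = 19
y2 = 30^(-1) mod 49 = 18
x = (11×49×19 + 17×30×18) mod 1470 = 311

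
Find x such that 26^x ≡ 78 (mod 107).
41

Baby-step giant-step with step n = ⌈√107⌉ = 11.
Baby steps 26^j mod 107 (j:value) for j=0..10: 0:1, 1:26, 2:34, 3:28, 4:86, 5:96, 6:35, 7:54, 8:13, 9:17, 10:14.
Giant-step multiplier: 26^(-11) ≡ 26^(106-11) = 26^95 ≡ 5 (mod 107).
Giant steps γ_i = 78·5^i mod 107: γ_0=78, γ_1=69, γ_2=24, γ_3=13 (in table at j=8).
x = i·n + j = 3·11 + 8 = 41.
Check: 26^41 ≡ 78 (mod 107).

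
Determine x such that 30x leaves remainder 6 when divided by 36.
x ≡ 5 (mod 6)

gcd(30, 36) = 6, which divides 6, so solutions exist.
Divide through by 6: 5x ≡ 1 (mod 6).
Find 5^(-1) mod 6 by the extended Euclidean algorithm:
6 = 1 × 5 + 1  ⟹  1 = (1)·6 + (-1)·5
So (-1)·5 ≡ 1 (mod 6), i.e. 5^(-1) ≡ -1 ≡ 5 (mod 6).
x ≡ 5 × 1 = 5 ≡ 5 (mod 6).
Check: 30 × 5 = 150 ≡ 6 (mod 36).
x ≡ 5 (mod 6), giving 6 solutions mod 36.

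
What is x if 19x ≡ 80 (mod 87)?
x ≡ 50 (mod 87)

gcd(19, 87) = 1, which divides 80, so solutions exist.
Find 19^(-1) mod 87 by the extended Euclidean algorithm:
87 = 4 × 19 + 11  ⟹  11 = (1)·87 + (-4)·19
19 = 1 × 11 + 8  ⟹  8 = (-1)·87 + (5)·19
11 = 1 × 8 + 3  ⟹  3 = (2)·87 + (-9)·19
8 = 2 × 3 + 2  ⟹  2 = (-5)·87 + (23)·19
3 = 1 × 2 + 1  ⟹  1 = (7)·87 + (-32)·19
So (-32)·19 ≡ 1 (mod 87), i.e. 19^(-1) ≡ -32 ≡ 55 (mod 87).
x ≡ 55 × 80 = 4400 ≡ 50 (mod 87).
Check: 19 × 50 = 950 ≡ 80 (mod 87).
Unique solution: x ≡ 50 (mod 87)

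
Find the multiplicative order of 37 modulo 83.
41

83 is prime, so ord(37) divides φ(83) = 82.
Divisors of 82: 1, 2, 41, 82.
Repeated squaring: 37^1 ≡ 37, 37^2 ≡ 41, 37^4 ≡ 21, 37^8 ≡ 26, 37^16 ≡ 12, 37^32 ≡ 61, 37^64 ≡ 69 (mod 83).
Test 37^d mod 83 for each divisor d in increasing order:
37^1 ≡ 37
37^2 ≡ 41
37^41 = 37^32·37^8·37^1 ≡ 1  ← first divisor giving 1
The order is 41.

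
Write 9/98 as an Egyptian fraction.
1/11 + 1/1078

Greedy algorithm:
9/98: ceiling(98/9) = 11, use 1/11
1/1078: ceiling(1078/1) = 1078, use 1/1078
Result: 9/98 = 1/11 + 1/1078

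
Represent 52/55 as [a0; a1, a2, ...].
[0; 1, 17, 3]

Euclidean algorithm steps:
52 = 0 × 55 + 52
55 = 1 × 52 + 3
52 = 17 × 3 + 1
3 = 3 × 1 + 0
Continued fraction: [0; 1, 17, 3]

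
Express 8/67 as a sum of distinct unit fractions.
1/9 + 1/121 + 1/36482 + 1/2661836166

Greedy algorithm:
8/67: ceiling(67/8) = 9, use 1/9
5/603: ceiling(603/5) = 121, use 1/121
2/72963: ceiling(72963/2) = 36482, use 1/36482
1/2661836166: ceiling(2661836166/1) = 2661836166, use 1/2661836166
Result: 8/67 = 1/9 + 1/121 + 1/36482 + 1/2661836166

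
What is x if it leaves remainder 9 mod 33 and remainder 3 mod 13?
42

Using Chinese Remainder Theorem:
M = 33 × 13 = 429
M1 = 13, M2 = 33
y1 = 13^(-1) mod 33 = 28
y2 = 33^(-1) mod 13 = 2
x = (9×13×28 + 3×33×2) mod 429 = 42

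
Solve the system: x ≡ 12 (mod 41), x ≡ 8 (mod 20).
668

Using Chinese Remainder Theorem:
M = 41 × 20 = 820
M1 = 20, M2 = 41
y1 = 20^(-1) mod 41 = 39
y2 = 41^(-1) mod 20 = 1
x = (12×20×39 + 8×41×1) mod 820 = 668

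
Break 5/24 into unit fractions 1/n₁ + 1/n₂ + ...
1/5 + 1/120

Greedy algorithm:
5/24: ceiling(24/5) = 5, use 1/5
1/120: ceiling(120/1) = 120, use 1/120
Result: 5/24 = 1/5 + 1/120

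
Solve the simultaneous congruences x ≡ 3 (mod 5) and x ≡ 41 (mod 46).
133

Using Chinese Remainder Theorem:
M = 5 × 46 = 230
M1 = 46, M2 = 5
y1 = 46^(-1) mod 5 = 1
y2 = 5^(-1) mod 46 = 37
x = (3×46×1 + 41×5×37) mod 230 = 133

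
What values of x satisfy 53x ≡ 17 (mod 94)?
x ≡ 89 (mod 94)

gcd(53, 94) = 1, which divides 17, so solutions exist.
Find 53^(-1) mod 94 by the extended Euclidean algorithm:
94 = 1 × 53 + 41  ⟹  41 = (1)·94 + (-1)·53
53 = 1 × 41 + 12  ⟹  12 = (-1)·94 + (2)·53
41 = 3 × 12 + 5  ⟹  5 = (4)·94 + (-7)·53
12 = 2 × 5 + 2  ⟹  2 = (-9)·94 + (16)·53
5 = 2 × 2 + 1  ⟹  1 = (22)·94 + (-39)·53
So (-39)·53 ≡ 1 (mod 94), i.e. 53^(-1) ≡ -39 ≡ 55 (mod 94).
x ≡ 55 × 17 = 935 ≡ 89 (mod 94).
Check: 53 × 89 = 4717 ≡ 17 (mod 94).
Unique solution: x ≡ 89 (mod 94)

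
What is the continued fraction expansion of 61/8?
[7; 1, 1, 1, 2]

Euclidean algorithm steps:
61 = 7 × 8 + 5
8 = 1 × 5 + 3
5 = 1 × 3 + 2
3 = 1 × 2 + 1
2 = 2 × 1 + 0
Continued fraction: [7; 1, 1, 1, 2]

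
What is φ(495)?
240

495 = 3^2 × 5 × 11
φ(n) = n × ∏(1 - 1/p) for each prime p dividing n
φ(495) = 495 × (1 - 1/3) × (1 - 1/5) × (1 - 1/11) = 240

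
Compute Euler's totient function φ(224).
96

224 = 2^5 × 7
φ(n) = n × ∏(1 - 1/p) for each prime p dividing n
φ(224) = 224 × (1 - 1/2) × (1 - 1/7) = 96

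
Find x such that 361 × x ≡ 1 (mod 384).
217

gcd(361, 384) = 1, so the inverse exists.
Extended Euclidean algorithm on (384, 361):
384 = 1 × 361 + 23  ⟹  23 = (1)·384 + (-1)·361
361 = 15 × 23 + 16  ⟹  16 = (-15)·384 + (16)·361
23 = 1 × 16 + 7  ⟹  7 = (16)·384 + (-17)·361
16 = 2 × 7 + 2  ⟹  2 = (-47)·384 + (50)·361
7 = 3 × 2 + 1  ⟹  1 = (157)·384 + (-167)·361
So (-167)·361 ≡ 1 (mod 384), i.e. 361^(-1) ≡ -167 ≡ 217 (mod 384).
Check: 361 × 217 = 78337 ≡ 1 (mod 384)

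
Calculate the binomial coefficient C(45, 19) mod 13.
3

Using Lucas' theorem:
Write n=45 and k=19 in base 13:
n in base 13: [3, 6]
k in base 13: [1, 6]
C(45,19) mod 13 = ∏ C(n_i, k_i) mod 13
Digit binomials (mod 13): C(3,1) = 3; C(6,6) = 1
Product: 3 × 1 = 3 ≡ 3 (mod 13)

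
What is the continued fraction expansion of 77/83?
[0; 1, 12, 1, 5]

Euclidean algorithm steps:
77 = 0 × 83 + 77
83 = 1 × 77 + 6
77 = 12 × 6 + 5
6 = 1 × 5 + 1
5 = 5 × 1 + 0
Continued fraction: [0; 1, 12, 1, 5]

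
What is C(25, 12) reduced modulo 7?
0

Using Lucas' theorem:
Write n=25 and k=12 in base 7:
n in base 7: [3, 4]
k in base 7: [1, 5]
C(25,12) mod 7 = ∏ C(n_i, k_i) mod 7
Digit binomials (mod 7): C(3,1) = 3; C(4,5) = 0 (k_i > n_i)
Product: 3 × 0 = 0 ≡ 0 (mod 7)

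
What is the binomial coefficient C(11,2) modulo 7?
6

Using Lucas' theorem:
Write n=11 and k=2 in base 7:
n in base 7: [1, 4]
k in base 7: [0, 2]
C(11,2) mod 7 = ∏ C(n_i, k_i) mod 7
Digit binomials (mod 7): C(1,0) = 1; C(4,2) = 6
Product: 1 × 6 = 6 ≡ 6 (mod 7)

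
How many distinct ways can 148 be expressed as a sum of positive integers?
33549419497

p(n) counts ways to write n as a sum of positive integers (order ignored).
Euler's pentagonal recurrence: p(k) = p(k-1) + p(k-2) - p(k-5) - p(k-7) + p(k-12) + p(k-15) - ... (offsets j(3j∓1)/2, signs ++--, p(0)=1, p(<0)=0).
DP table for k = 0..147: p(0)=1, p(1)=1, p(2)=2, p(3)=3, p(4)=5, p(5)=7, p(6)=11, p(7)=15, p(8)=22, p(9)=30, p(10)=42, p(11)=56, p(12)=77, p(13)=101, p(14)=135, p(15)=176, p(16)=231, p(17)=297, p(18)=385, p(19)=490, p(20)=627, p(21)=792, p(22)=1002, p(23)=1255, p(24)=1575, p(25)=1958, p(26)=2436, p(27)=3010, p(28)=3718, p(29)=4565, p(30)=5604, p(31)=6842, p(32)=8349, p(33)=10143, p(34)=12310, p(35)=14883, p(36)=17977, p(37)=21637, p(38)=26015, p(39)=31185, p(40)=37338, p(41)=44583, p(42)=53174, p(43)=63261, p(44)=75175, p(45)=89134, p(46)=105558, p(47)=124754, p(48)=147273, p(49)=173525, p(50)=204226, p(51)=239943, p(52)=281589, p(53)=329931, p(54)=386155, p(55)=451276, p(56)=526823, p(57)=614154, p(58)=715220, p(59)=831820, p(60)=966467, p(61)=1121505, p(62)=1300156, p(63)=1505499, p(64)=1741630, p(65)=2012558, p(66)=2323520, p(67)=2679689, p(68)=3087735, p(69)=3554345, p(70)=4087968, p(71)=4697205, p(72)=5392783, p(73)=6185689, p(74)=7089500, p(75)=8118264, p(76)=9289091, p(77)=10619863, p(78)=12132164, p(79)=13848650, p(80)=15796476, p(81)=18004327, p(82)=20506255, p(83)=23338469, p(84)=26543660, p(85)=30167357, p(86)=34262962, p(87)=38887673, p(88)=44108109, p(89)=49995925, p(90)=56634173, p(91)=64112359, p(92)=72533807, p(93)=82010177, p(94)=92669720, p(95)=104651419, p(96)=118114304, p(97)=133230930, p(98)=150198136, p(99)=169229875, p(100)=190569292, p(101)=214481126, p(102)=241265379, p(103)=271248950, p(104)=304801365, p(105)=342325709, p(106)=384276336, p(107)=431149389, p(108)=483502844, p(109)=541946240, p(110)=607163746, p(111)=679903203, p(112)=761002156, p(113)=851376628, p(114)=952050665, p(115)=1064144451, p(116)=1188908248, p(117)=1327710076, p(118)=1482074143, p(119)=1653668665, p(120)=1844349560, p(121)=2056148051, p(122)=2291320912, p(123)=2552338241, p(124)=2841940500, p(125)=3163127352, p(126)=3519222692, p(127)=3913864295, p(128)=4351078600, p(129)=4835271870, p(130)=5371315400, p(131)=5964539504, p(132)=6620830889, p(133)=7346629512, p(134)=8149040695, p(135)=9035836076, p(136)=10015581680, p(137)=11097645016, p(138)=12292341831, p(139)=13610949895, p(140)=15065878135, p(141)=16670689208, p(142)=18440293320, p(143)=20390982757, p(144)=22540654445, p(145)=24908858009, p(146)=27517052599, p(147)=30388671978.
Final step: p(148) = p(147) + p(146) - p(143) - p(141) + p(136) + p(133) - p(126) - p(122) + p(113) + p(108) - p(97) - p(91) + p(78) + p(71) - p(56) - p(48) + p(31) + p(22) - p(3)
= 30388671978 + 27517052599 - 20390982757 - 16670689208 + 10015581680 + 7346629512 - 3519222692 - 2291320912 + 851376628 + 483502844 - 133230930 - 64112359 + 12132164 + 4697205 - 526823 - 147273 + 6842 + 1002 - 3
= 33549419497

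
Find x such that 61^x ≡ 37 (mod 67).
22

Baby-step giant-step with step n = ⌈√67⌉ = 9.
Baby steps 61^j mod 67 (j:value) for j=0..8: 0:1, 1:61, 2:36, 3:52, 4:23, 5:63, 6:24, 7:57, 8:60.
Giant-step multiplier: 61^(-9) ≡ 61^(66-9) = 61^57 ≡ 8 (mod 67).
Giant steps γ_i = 37·8^i mod 67: γ_0=37, γ_1=28, γ_2=23 (in table at j=4).
x = i·n + j = 2·9 + 4 = 22.
Check: 61^22 ≡ 37 (mod 67).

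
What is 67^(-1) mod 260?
163

gcd(67, 260) = 1, so the inverse exists.
Extended Euclidean algorithm on (260, 67):
260 = 3 × 67 + 59  ⟹  59 = (1)·260 + (-3)·67
67 = 1 × 59 + 8  ⟹  8 = (-1)·260 + (4)·67
59 = 7 × 8 + 3  ⟹  3 = (8)·260 + (-31)·67
8 = 2 × 3 + 2  ⟹  2 = (-17)·260 + (66)·67
3 = 1 × 2 + 1  ⟹  1 = (25)·260 + (-97)·67
So (-97)·67 ≡ 1 (mod 260), i.e. 67^(-1) ≡ -97 ≡ 163 (mod 260).
Check: 67 × 163 = 10921 ≡ 1 (mod 260)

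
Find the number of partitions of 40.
37338

p(n) counts ways to write n as a sum of positive integers (order ignored).
Euler's pentagonal recurrence: p(k) = p(k-1) + p(k-2) - p(k-5) - p(k-7) + p(k-12) + p(k-15) - ... (offsets j(3j∓1)/2, signs ++--, p(0)=1, p(<0)=0).
DP table for k = 0..39: p(0)=1, p(1)=1, p(2)=2, p(3)=3, p(4)=5, p(5)=7, p(6)=11, p(7)=15, p(8)=22, p(9)=30, p(10)=42, p(11)=56, p(12)=77, p(13)=101, p(14)=135, p(15)=176, p(16)=231, p(17)=297, p(18)=385, p(19)=490, p(20)=627, p(21)=792, p(22)=1002, p(23)=1255, p(24)=1575, p(25)=1958, p(26)=2436, p(27)=3010, p(28)=3718, p(29)=4565, p(30)=5604, p(31)=6842, p(32)=8349, p(33)=10143, p(34)=12310, p(35)=14883, p(36)=17977, p(37)=21637, p(38)=26015, p(39)=31185.
Final step: p(40) = p(39) + p(38) - p(35) - p(33) + p(28) + p(25) - p(18) - p(14) + p(5) + p(0)
= 31185 + 26015 - 14883 - 10143 + 3718 + 1958 - 385 - 135 + 7 + 1
= 37338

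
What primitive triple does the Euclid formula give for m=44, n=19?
(1575, 1672, 2297)

Euclid's formula: a = m² - n², b = 2mn, c = m² + n²
m = 44, n = 19
a = 44² - 19² = 1936 - 361 = 1575
b = 2 × 44 × 19 = 1672
c = 44² + 19² = 1936 + 361 = 2297
Verification: 1575² + 1672² = 2480625 + 2795584 = 5276209 = 2297² ✓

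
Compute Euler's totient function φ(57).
36

57 = 3 × 19
φ(n) = n × ∏(1 - 1/p) for each prime p dividing n
φ(57) = 57 × (1 - 1/3) × (1 - 1/19) = 36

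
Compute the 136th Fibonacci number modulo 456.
435

Matrix identity: Q^n = [[F_(n+1), F_n], [F_n, F_(n-1)]] with Q = [[1,1],[1,0]].
n = 136 = 10001000₂. Square-and-multiply, entries mod 456:
Q^1 = [[1,1],[1,0]]
Q^2 = (Q^1)² = [[2,1],[1,1]]
Q^4 = (Q^2)² = [[5,3],[3,2]]
Q^8 = (Q^4)² = [[34,21],[21,13]]
Q^17 = (Q^8)²·Q = [[304,229],[229,75]]
Q^34 = (Q^17)² = [[305,151],[151,154]]
Q^68 = (Q^34)² = [[2,453],[453,5]]
Q^136 = (Q^68)² = [[13,435],[435,34]]
F_136 mod 456 = Q^136[0][1] = 435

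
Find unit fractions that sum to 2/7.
1/4 + 1/28

Greedy algorithm:
2/7: ceiling(7/2) = 4, use 1/4
1/28: ceiling(28/1) = 28, use 1/28
Result: 2/7 = 1/4 + 1/28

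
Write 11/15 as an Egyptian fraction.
1/2 + 1/5 + 1/30

Greedy algorithm:
11/15: ceiling(15/11) = 2, use 1/2
7/30: ceiling(30/7) = 5, use 1/5
1/30: ceiling(30/1) = 30, use 1/30
Result: 11/15 = 1/2 + 1/5 + 1/30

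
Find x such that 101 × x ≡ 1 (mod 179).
39

gcd(101, 179) = 1, so the inverse exists.
Extended Euclidean algorithm on (179, 101):
179 = 1 × 101 + 78  ⟹  78 = (1)·179 + (-1)·101
101 = 1 × 78 + 23  ⟹  23 = (-1)·179 + (2)·101
78 = 3 × 23 + 9  ⟹  9 = (4)·179 + (-7)·101
23 = 2 × 9 + 5  ⟹  5 = (-9)·179 + (16)·101
9 = 1 × 5 + 4  ⟹  4 = (13)·179 + (-23)·101
5 = 1 × 4 + 1  ⟹  1 = (-22)·179 + (39)·101
So (39)·101 ≡ 1 (mod 179), i.e. 101^(-1) ≡ 39 (mod 179).
Check: 101 × 39 = 3939 ≡ 1 (mod 179)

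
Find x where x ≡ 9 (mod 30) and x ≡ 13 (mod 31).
819

Using Chinese Remainder Theorem:
M = 30 × 31 = 930
M1 = 31, M2 = 30
y1 = 31^(-1) mod 30 = 1
y2 = 30^(-1) mod 31 = 30
x = (9×31×1 + 13×30×30) mod 930 = 819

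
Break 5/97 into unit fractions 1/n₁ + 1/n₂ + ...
1/20 + 1/647 + 1/1255180

Greedy algorithm:
5/97: ceiling(97/5) = 20, use 1/20
3/1940: ceiling(1940/3) = 647, use 1/647
1/1255180: ceiling(1255180/1) = 1255180, use 1/1255180
Result: 5/97 = 1/20 + 1/647 + 1/1255180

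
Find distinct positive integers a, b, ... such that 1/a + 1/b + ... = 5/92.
1/19 + 1/583 + 1/1019084

Greedy algorithm:
5/92: ceiling(92/5) = 19, use 1/19
3/1748: ceiling(1748/3) = 583, use 1/583
1/1019084: ceiling(1019084/1) = 1019084, use 1/1019084
Result: 5/92 = 1/19 + 1/583 + 1/1019084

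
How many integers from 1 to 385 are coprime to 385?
240

385 = 5 × 7 × 11
φ(n) = n × ∏(1 - 1/p) for each prime p dividing n
φ(385) = 385 × (1 - 1/5) × (1 - 1/7) × (1 - 1/11) = 240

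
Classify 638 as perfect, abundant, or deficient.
deficient

Proper divisors of 638: sum = 1 + 2 + 11 + 22 + 29 + 58 + 319 = 442
Since 442 < 638, 638 is deficient.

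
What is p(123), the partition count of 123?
2552338241

p(n) counts ways to write n as a sum of positive integers (order ignored).
Euler's pentagonal recurrence: p(k) = p(k-1) + p(k-2) - p(k-5) - p(k-7) + p(k-12) + p(k-15) - ... (offsets j(3j∓1)/2, signs ++--, p(0)=1, p(<0)=0).
DP table for k = 0..122: p(0)=1, p(1)=1, p(2)=2, p(3)=3, p(4)=5, p(5)=7, p(6)=11, p(7)=15, p(8)=22, p(9)=30, p(10)=42, p(11)=56, p(12)=77, p(13)=101, p(14)=135, p(15)=176, p(16)=231, p(17)=297, p(18)=385, p(19)=490, p(20)=627, p(21)=792, p(22)=1002, p(23)=1255, p(24)=1575, p(25)=1958, p(26)=2436, p(27)=3010, p(28)=3718, p(29)=4565, p(30)=5604, p(31)=6842, p(32)=8349, p(33)=10143, p(34)=12310, p(35)=14883, p(36)=17977, p(37)=21637, p(38)=26015, p(39)=31185, p(40)=37338, p(41)=44583, p(42)=53174, p(43)=63261, p(44)=75175, p(45)=89134, p(46)=105558, p(47)=124754, p(48)=147273, p(49)=173525, p(50)=204226, p(51)=239943, p(52)=281589, p(53)=329931, p(54)=386155, p(55)=451276, p(56)=526823, p(57)=614154, p(58)=715220, p(59)=831820, p(60)=966467, p(61)=1121505, p(62)=1300156, p(63)=1505499, p(64)=1741630, p(65)=2012558, p(66)=2323520, p(67)=2679689, p(68)=3087735, p(69)=3554345, p(70)=4087968, p(71)=4697205, p(72)=5392783, p(73)=6185689, p(74)=7089500, p(75)=8118264, p(76)=9289091, p(77)=10619863, p(78)=12132164, p(79)=13848650, p(80)=15796476, p(81)=18004327, p(82)=20506255, p(83)=23338469, p(84)=26543660, p(85)=30167357, p(86)=34262962, p(87)=38887673, p(88)=44108109, p(89)=49995925, p(90)=56634173, p(91)=64112359, p(92)=72533807, p(93)=82010177, p(94)=92669720, p(95)=104651419, p(96)=118114304, p(97)=133230930, p(98)=150198136, p(99)=169229875, p(100)=190569292, p(101)=214481126, p(102)=241265379, p(103)=271248950, p(104)=304801365, p(105)=342325709, p(106)=384276336, p(107)=431149389, p(108)=483502844, p(109)=541946240, p(110)=607163746, p(111)=679903203, p(112)=761002156, p(113)=851376628, p(114)=952050665, p(115)=1064144451, p(116)=1188908248, p(117)=1327710076, p(118)=1482074143, p(119)=1653668665, p(120)=1844349560, p(121)=2056148051, p(122)=2291320912.
Final step: p(123) = p(122) + p(121) - p(118) - p(116) + p(111) + p(108) - p(101) - p(97) + p(88) + p(83) - p(72) - p(66) + p(53) + p(46) - p(31) - p(23) + p(6)
= 2291320912 + 2056148051 - 1482074143 - 1188908248 + 679903203 + 483502844 - 214481126 - 133230930 + 44108109 + 23338469 - 5392783 - 2323520 + 329931 + 105558 - 6842 - 1255 + 11
= 2552338241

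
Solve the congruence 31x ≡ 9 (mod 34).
x ≡ 31 (mod 34)

gcd(31, 34) = 1, which divides 9, so solutions exist.
Find 31^(-1) mod 34 by the extended Euclidean algorithm:
34 = 1 × 31 + 3  ⟹  3 = (1)·34 + (-1)·31
31 = 10 × 3 + 1  ⟹  1 = (-10)·34 + (11)·31
So (11)·31 ≡ 1 (mod 34), i.e. 31^(-1) ≡ 11 (mod 34).
x ≡ 11 × 9 = 99 ≡ 31 (mod 34).
Check: 31 × 31 = 961 ≡ 9 (mod 34).
Unique solution: x ≡ 31 (mod 34)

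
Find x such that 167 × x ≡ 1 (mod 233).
60

gcd(167, 233) = 1, so the inverse exists.
Extended Euclidean algorithm on (233, 167):
233 = 1 × 167 + 66  ⟹  66 = (1)·233 + (-1)·167
167 = 2 × 66 + 35  ⟹  35 = (-2)·233 + (3)·167
66 = 1 × 35 + 31  ⟹  31 = (3)·233 + (-4)·167
35 = 1 × 31 + 4  ⟹  4 = (-5)·233 + (7)·167
31 = 7 × 4 + 3  ⟹  3 = (38)·233 + (-53)·167
4 = 1 × 3 + 1  ⟹  1 = (-43)·233 + (60)·167
So (60)·167 ≡ 1 (mod 233), i.e. 167^(-1) ≡ 60 (mod 233).
Check: 167 × 60 = 10020 ≡ 1 (mod 233)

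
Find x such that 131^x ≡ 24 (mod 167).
20

Baby-step giant-step with step n = ⌈√167⌉ = 13.
Baby steps 131^j mod 167 (j:value) for j=0..12: 0:1, 1:131, 2:127, 3:104, 4:97, 5:15, 6:128, 7:68, 8:57, 9:119, 10:58, 11:83, 12:18.
Giant-step multiplier: 131^(-13) ≡ 131^(166-13) = 131^153 ≡ 142 (mod 167).
Giant steps γ_i = 24·142^i mod 167: γ_0=24, γ_1=68 (in table at j=7).
x = i·n + j = 1·13 + 7 = 20.
Check: 131^20 ≡ 24 (mod 167).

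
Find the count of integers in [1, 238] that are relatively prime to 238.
96

238 = 2 × 7 × 17
φ(n) = n × ∏(1 - 1/p) for each prime p dividing n
φ(238) = 238 × (1 - 1/2) × (1 - 1/7) × (1 - 1/17) = 96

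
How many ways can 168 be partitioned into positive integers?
228204732751

p(n) counts ways to write n as a sum of positive integers (order ignored).
Euler's pentagonal recurrence: p(k) = p(k-1) + p(k-2) - p(k-5) - p(k-7) + p(k-12) + p(k-15) - ... (offsets j(3j∓1)/2, signs ++--, p(0)=1, p(<0)=0).
DP table for k = 0..167: p(0)=1, p(1)=1, p(2)=2, p(3)=3, p(4)=5, p(5)=7, p(6)=11, p(7)=15, p(8)=22, p(9)=30, p(10)=42, p(11)=56, p(12)=77, p(13)=101, p(14)=135, p(15)=176, p(16)=231, p(17)=297, p(18)=385, p(19)=490, p(20)=627, p(21)=792, p(22)=1002, p(23)=1255, p(24)=1575, p(25)=1958, p(26)=2436, p(27)=3010, p(28)=3718, p(29)=4565, p(30)=5604, p(31)=6842, p(32)=8349, p(33)=10143, p(34)=12310, p(35)=14883, p(36)=17977, p(37)=21637, p(38)=26015, p(39)=31185, p(40)=37338, p(41)=44583, p(42)=53174, p(43)=63261, p(44)=75175, p(45)=89134, p(46)=105558, p(47)=124754, p(48)=147273, p(49)=173525, p(50)=204226, p(51)=239943, p(52)=281589, p(53)=329931, p(54)=386155, p(55)=451276, p(56)=526823, p(57)=614154, p(58)=715220, p(59)=831820, p(60)=966467, p(61)=1121505, p(62)=1300156, p(63)=1505499, p(64)=1741630, p(65)=2012558, p(66)=2323520, p(67)=2679689, p(68)=3087735, p(69)=3554345, p(70)=4087968, p(71)=4697205, p(72)=5392783, p(73)=6185689, p(74)=7089500, p(75)=8118264, p(76)=9289091, p(77)=10619863, p(78)=12132164, p(79)=13848650, p(80)=15796476, p(81)=18004327, p(82)=20506255, p(83)=23338469, p(84)=26543660, p(85)=30167357, p(86)=34262962, p(87)=38887673, p(88)=44108109, p(89)=49995925, p(90)=56634173, p(91)=64112359, p(92)=72533807, p(93)=82010177, p(94)=92669720, p(95)=104651419, p(96)=118114304, p(97)=133230930, p(98)=150198136, p(99)=169229875, p(100)=190569292, p(101)=214481126, p(102)=241265379, p(103)=271248950, p(104)=304801365, p(105)=342325709, p(106)=384276336, p(107)=431149389, p(108)=483502844, p(109)=541946240, p(110)=607163746, p(111)=679903203, p(112)=761002156, p(113)=851376628, p(114)=952050665, p(115)=1064144451, p(116)=1188908248, p(117)=1327710076, p(118)=1482074143, p(119)=1653668665, p(120)=1844349560, p(121)=2056148051, p(122)=2291320912, p(123)=2552338241, p(124)=2841940500, p(125)=3163127352, p(126)=3519222692, p(127)=3913864295, p(128)=4351078600, p(129)=4835271870, p(130)=5371315400, p(131)=5964539504, p(132)=6620830889, p(133)=7346629512, p(134)=8149040695, p(135)=9035836076, p(136)=10015581680, p(137)=11097645016, p(138)=12292341831, p(139)=13610949895, p(140)=15065878135, p(141)=16670689208, p(142)=18440293320, p(143)=20390982757, p(144)=22540654445, p(145)=24908858009, p(146)=27517052599, p(147)=30388671978, p(148)=33549419497, p(149)=37027355200, p(150)=40853235313, p(151)=45060624582, p(152)=49686288421, p(153)=54770336324, p(154)=60356673280, p(155)=66493182097, p(156)=73232243759, p(157)=80630964769, p(158)=88751778802, p(159)=97662728555, p(160)=107438159466, p(161)=118159068427, p(162)=129913904637, p(163)=142798995930, p(164)=156919475295, p(165)=172389800255, p(166)=189334822579, p(167)=207890420102.
Final step: p(168) = p(167) + p(166) - p(163) - p(161) + p(156) + p(153) - p(146) - p(142) + p(133) + p(128) - p(117) - p(111) + p(98) + p(91) - p(76) - p(68) + p(51) + p(42) - p(23) - p(13)
= 207890420102 + 189334822579 - 142798995930 - 118159068427 + 73232243759 + 54770336324 - 27517052599 - 18440293320 + 7346629512 + 4351078600 - 1327710076 - 679903203 + 150198136 + 64112359 - 9289091 - 3087735 + 239943 + 53174 - 1255 - 101
= 228204732751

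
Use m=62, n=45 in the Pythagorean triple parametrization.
(1819, 5580, 5869)

Euclid's formula: a = m² - n², b = 2mn, c = m² + n²
m = 62, n = 45
a = 62² - 45² = 3844 - 2025 = 1819
b = 2 × 62 × 45 = 5580
c = 62² + 45² = 3844 + 2025 = 5869
Verification: 1819² + 5580² = 3308761 + 31136400 = 34445161 = 5869² ✓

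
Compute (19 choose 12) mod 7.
2

Using Lucas' theorem:
Write n=19 and k=12 in base 7:
n in base 7: [2, 5]
k in base 7: [1, 5]
C(19,12) mod 7 = ∏ C(n_i, k_i) mod 7
Digit binomials (mod 7): C(2,1) = 2; C(5,5) = 1
Product: 2 × 1 = 2 ≡ 2 (mod 7)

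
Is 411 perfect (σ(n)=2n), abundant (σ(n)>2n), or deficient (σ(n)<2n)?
deficient

Proper divisors of 411: sum = 1 + 3 + 137 = 141
Since 141 < 411, 411 is deficient.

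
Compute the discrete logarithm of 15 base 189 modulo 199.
31

Baby-step giant-step with step n = ⌈√199⌉ = 15.
Baby steps 189^j mod 199 (j:value) for j=0..14: 0:1, 1:189, 2:100, 3:194, 4:50, 5:97, 6:25, 7:148, 8:112, 9:74, 10:56, 11:37, 12:28, 13:118, 14:14.
Giant-step multiplier: 189^(-15) ≡ 189^(198-15) = 189^183 ≡ 27 (mod 199).
Giant steps γ_i = 15·27^i mod 199: γ_0=15, γ_1=7, γ_2=189 (in table at j=1).
x = i·n + j = 2·15 + 1 = 31.
Check: 189^31 ≡ 15 (mod 199).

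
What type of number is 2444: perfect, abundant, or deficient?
deficient

Proper divisors of 2444: sum = 1 + 2 + 4 + 13 + 26 + 47 + 52 + 94 + 188 + 611 + 1222 = 2260
Since 2260 < 2444, 2444 is deficient.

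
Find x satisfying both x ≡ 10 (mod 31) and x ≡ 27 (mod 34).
537

Using Chinese Remainder Theorem:
M = 31 × 34 = 1054
M1 = 34, M2 = 31
y1 = 34^(-1) mod 31 = 21
y2 = 31^(-1) mod 34 = 11
x = (10×34×21 + 27×31×11) mod 1054 = 537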